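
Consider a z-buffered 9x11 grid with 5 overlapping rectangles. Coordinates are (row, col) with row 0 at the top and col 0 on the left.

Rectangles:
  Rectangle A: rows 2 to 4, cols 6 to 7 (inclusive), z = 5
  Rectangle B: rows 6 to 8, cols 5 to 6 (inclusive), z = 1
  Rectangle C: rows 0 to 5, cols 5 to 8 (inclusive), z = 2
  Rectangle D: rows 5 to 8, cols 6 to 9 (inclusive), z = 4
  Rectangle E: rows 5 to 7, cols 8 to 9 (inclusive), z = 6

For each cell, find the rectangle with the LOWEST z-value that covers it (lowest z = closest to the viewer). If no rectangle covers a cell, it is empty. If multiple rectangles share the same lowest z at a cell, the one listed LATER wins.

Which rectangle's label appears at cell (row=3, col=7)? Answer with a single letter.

Answer: C

Derivation:
Check cell (3,7):
  A: rows 2-4 cols 6-7 z=5 -> covers; best now A (z=5)
  B: rows 6-8 cols 5-6 -> outside (row miss)
  C: rows 0-5 cols 5-8 z=2 -> covers; best now C (z=2)
  D: rows 5-8 cols 6-9 -> outside (row miss)
  E: rows 5-7 cols 8-9 -> outside (row miss)
Winner: C at z=2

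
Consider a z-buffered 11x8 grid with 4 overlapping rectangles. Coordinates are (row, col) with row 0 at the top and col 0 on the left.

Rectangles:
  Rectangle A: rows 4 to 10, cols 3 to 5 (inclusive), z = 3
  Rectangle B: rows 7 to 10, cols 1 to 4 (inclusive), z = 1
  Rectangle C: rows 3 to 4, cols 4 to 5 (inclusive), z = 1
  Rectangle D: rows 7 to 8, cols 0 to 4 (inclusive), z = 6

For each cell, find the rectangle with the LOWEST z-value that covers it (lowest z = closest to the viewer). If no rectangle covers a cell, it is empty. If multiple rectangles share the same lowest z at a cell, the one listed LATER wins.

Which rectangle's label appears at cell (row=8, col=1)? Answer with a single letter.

Check cell (8,1):
  A: rows 4-10 cols 3-5 -> outside (col miss)
  B: rows 7-10 cols 1-4 z=1 -> covers; best now B (z=1)
  C: rows 3-4 cols 4-5 -> outside (row miss)
  D: rows 7-8 cols 0-4 z=6 -> covers; best now B (z=1)
Winner: B at z=1

Answer: B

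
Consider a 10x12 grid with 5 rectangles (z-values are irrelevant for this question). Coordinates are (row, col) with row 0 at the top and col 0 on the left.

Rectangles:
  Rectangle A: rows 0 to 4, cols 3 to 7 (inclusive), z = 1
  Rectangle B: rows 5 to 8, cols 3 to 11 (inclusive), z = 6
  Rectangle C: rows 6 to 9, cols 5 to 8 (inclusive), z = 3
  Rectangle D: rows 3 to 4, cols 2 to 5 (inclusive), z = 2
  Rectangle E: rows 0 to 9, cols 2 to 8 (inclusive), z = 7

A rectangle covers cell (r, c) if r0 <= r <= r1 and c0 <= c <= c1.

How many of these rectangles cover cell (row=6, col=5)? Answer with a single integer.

Check cell (6,5):
  A: rows 0-4 cols 3-7 -> outside (row miss)
  B: rows 5-8 cols 3-11 -> covers
  C: rows 6-9 cols 5-8 -> covers
  D: rows 3-4 cols 2-5 -> outside (row miss)
  E: rows 0-9 cols 2-8 -> covers
Count covering = 3

Answer: 3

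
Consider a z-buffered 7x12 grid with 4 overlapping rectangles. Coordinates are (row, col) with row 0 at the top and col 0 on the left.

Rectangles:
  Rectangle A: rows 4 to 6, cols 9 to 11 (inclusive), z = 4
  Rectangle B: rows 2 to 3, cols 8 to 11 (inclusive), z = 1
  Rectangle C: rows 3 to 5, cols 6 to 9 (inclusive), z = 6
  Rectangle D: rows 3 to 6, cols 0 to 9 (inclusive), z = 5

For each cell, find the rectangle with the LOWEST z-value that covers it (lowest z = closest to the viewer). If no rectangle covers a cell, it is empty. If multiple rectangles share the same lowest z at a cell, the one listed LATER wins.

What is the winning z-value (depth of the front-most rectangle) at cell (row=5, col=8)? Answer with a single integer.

Answer: 5

Derivation:
Check cell (5,8):
  A: rows 4-6 cols 9-11 -> outside (col miss)
  B: rows 2-3 cols 8-11 -> outside (row miss)
  C: rows 3-5 cols 6-9 z=6 -> covers; best now C (z=6)
  D: rows 3-6 cols 0-9 z=5 -> covers; best now D (z=5)
Winner: D at z=5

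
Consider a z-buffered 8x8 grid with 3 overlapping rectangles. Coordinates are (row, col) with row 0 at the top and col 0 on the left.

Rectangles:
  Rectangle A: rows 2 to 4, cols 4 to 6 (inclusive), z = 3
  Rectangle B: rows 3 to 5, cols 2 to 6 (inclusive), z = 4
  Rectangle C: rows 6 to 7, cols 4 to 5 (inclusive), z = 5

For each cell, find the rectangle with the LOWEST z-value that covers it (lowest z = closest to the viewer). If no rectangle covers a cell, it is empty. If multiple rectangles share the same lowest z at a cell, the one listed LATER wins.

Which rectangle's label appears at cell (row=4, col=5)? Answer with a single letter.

Answer: A

Derivation:
Check cell (4,5):
  A: rows 2-4 cols 4-6 z=3 -> covers; best now A (z=3)
  B: rows 3-5 cols 2-6 z=4 -> covers; best now A (z=3)
  C: rows 6-7 cols 4-5 -> outside (row miss)
Winner: A at z=3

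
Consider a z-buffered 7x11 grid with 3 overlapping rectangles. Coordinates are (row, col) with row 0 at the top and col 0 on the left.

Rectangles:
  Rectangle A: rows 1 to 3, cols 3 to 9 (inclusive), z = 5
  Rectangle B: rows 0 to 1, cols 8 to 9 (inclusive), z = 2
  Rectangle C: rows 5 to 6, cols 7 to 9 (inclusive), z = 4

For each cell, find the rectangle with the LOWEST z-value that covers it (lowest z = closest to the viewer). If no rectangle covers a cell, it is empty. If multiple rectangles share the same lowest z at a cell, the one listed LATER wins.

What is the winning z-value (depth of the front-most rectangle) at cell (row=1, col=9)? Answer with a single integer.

Check cell (1,9):
  A: rows 1-3 cols 3-9 z=5 -> covers; best now A (z=5)
  B: rows 0-1 cols 8-9 z=2 -> covers; best now B (z=2)
  C: rows 5-6 cols 7-9 -> outside (row miss)
Winner: B at z=2

Answer: 2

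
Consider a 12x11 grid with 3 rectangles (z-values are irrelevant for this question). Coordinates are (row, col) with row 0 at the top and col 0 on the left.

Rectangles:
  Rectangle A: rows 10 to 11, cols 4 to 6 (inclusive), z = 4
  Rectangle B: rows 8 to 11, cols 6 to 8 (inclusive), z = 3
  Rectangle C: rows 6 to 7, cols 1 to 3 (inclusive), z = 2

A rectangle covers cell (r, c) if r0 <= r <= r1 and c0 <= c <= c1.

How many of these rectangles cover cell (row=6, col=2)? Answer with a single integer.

Answer: 1

Derivation:
Check cell (6,2):
  A: rows 10-11 cols 4-6 -> outside (row miss)
  B: rows 8-11 cols 6-8 -> outside (row miss)
  C: rows 6-7 cols 1-3 -> covers
Count covering = 1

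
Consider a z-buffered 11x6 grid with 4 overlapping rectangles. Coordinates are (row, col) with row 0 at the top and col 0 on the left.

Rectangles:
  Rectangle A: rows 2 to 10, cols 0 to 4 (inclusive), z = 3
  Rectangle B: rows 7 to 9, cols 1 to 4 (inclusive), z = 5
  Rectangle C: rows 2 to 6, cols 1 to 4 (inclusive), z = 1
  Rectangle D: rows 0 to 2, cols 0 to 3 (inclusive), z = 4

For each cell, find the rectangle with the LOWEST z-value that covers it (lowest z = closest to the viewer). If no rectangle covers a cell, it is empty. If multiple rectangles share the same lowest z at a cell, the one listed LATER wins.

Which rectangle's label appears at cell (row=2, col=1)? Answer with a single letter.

Answer: C

Derivation:
Check cell (2,1):
  A: rows 2-10 cols 0-4 z=3 -> covers; best now A (z=3)
  B: rows 7-9 cols 1-4 -> outside (row miss)
  C: rows 2-6 cols 1-4 z=1 -> covers; best now C (z=1)
  D: rows 0-2 cols 0-3 z=4 -> covers; best now C (z=1)
Winner: C at z=1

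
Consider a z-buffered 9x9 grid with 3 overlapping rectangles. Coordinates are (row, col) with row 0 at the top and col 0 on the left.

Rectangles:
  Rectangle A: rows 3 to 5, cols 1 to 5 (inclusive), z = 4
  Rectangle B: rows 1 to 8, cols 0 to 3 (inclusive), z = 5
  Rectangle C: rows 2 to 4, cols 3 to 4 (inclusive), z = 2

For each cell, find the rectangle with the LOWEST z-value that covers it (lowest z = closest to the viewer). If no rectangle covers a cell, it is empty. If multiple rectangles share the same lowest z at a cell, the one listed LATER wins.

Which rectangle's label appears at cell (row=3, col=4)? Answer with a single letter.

Check cell (3,4):
  A: rows 3-5 cols 1-5 z=4 -> covers; best now A (z=4)
  B: rows 1-8 cols 0-3 -> outside (col miss)
  C: rows 2-4 cols 3-4 z=2 -> covers; best now C (z=2)
Winner: C at z=2

Answer: C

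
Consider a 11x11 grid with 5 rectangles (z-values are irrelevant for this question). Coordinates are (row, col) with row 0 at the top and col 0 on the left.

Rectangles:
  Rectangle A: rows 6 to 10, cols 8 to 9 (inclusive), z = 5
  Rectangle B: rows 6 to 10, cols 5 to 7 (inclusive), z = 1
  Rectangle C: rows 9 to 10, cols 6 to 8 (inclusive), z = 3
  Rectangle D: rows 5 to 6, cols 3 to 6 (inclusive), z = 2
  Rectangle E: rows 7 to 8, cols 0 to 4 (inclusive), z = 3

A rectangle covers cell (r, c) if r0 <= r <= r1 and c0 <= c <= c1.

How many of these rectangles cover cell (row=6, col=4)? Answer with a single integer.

Check cell (6,4):
  A: rows 6-10 cols 8-9 -> outside (col miss)
  B: rows 6-10 cols 5-7 -> outside (col miss)
  C: rows 9-10 cols 6-8 -> outside (row miss)
  D: rows 5-6 cols 3-6 -> covers
  E: rows 7-8 cols 0-4 -> outside (row miss)
Count covering = 1

Answer: 1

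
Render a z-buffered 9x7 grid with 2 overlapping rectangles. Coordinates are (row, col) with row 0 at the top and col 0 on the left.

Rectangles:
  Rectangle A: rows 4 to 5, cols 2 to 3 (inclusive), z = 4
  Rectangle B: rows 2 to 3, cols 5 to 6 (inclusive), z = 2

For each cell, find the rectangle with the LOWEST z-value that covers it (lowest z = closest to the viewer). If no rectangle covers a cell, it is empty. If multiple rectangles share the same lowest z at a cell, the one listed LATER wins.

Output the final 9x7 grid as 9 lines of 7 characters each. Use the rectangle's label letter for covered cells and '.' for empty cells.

.......
.......
.....BB
.....BB
..AA...
..AA...
.......
.......
.......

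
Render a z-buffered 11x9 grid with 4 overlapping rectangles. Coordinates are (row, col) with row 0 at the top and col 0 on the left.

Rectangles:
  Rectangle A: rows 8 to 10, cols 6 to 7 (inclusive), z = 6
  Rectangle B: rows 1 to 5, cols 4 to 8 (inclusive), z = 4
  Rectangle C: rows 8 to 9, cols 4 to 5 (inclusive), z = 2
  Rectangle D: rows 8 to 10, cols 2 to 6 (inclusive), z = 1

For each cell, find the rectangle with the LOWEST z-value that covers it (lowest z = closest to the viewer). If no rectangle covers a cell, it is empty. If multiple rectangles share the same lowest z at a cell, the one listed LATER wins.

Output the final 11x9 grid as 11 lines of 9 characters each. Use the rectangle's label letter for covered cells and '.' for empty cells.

.........
....BBBBB
....BBBBB
....BBBBB
....BBBBB
....BBBBB
.........
.........
..DDDDDA.
..DDDDDA.
..DDDDDA.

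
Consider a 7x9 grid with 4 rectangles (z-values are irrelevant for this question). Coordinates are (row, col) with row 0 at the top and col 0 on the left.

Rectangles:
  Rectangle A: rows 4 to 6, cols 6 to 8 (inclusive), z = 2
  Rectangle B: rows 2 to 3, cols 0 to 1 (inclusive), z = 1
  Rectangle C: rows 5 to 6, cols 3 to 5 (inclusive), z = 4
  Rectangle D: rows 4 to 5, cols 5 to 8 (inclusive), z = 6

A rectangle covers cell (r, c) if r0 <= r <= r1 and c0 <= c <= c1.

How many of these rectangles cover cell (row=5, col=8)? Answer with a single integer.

Answer: 2

Derivation:
Check cell (5,8):
  A: rows 4-6 cols 6-8 -> covers
  B: rows 2-3 cols 0-1 -> outside (row miss)
  C: rows 5-6 cols 3-5 -> outside (col miss)
  D: rows 4-5 cols 5-8 -> covers
Count covering = 2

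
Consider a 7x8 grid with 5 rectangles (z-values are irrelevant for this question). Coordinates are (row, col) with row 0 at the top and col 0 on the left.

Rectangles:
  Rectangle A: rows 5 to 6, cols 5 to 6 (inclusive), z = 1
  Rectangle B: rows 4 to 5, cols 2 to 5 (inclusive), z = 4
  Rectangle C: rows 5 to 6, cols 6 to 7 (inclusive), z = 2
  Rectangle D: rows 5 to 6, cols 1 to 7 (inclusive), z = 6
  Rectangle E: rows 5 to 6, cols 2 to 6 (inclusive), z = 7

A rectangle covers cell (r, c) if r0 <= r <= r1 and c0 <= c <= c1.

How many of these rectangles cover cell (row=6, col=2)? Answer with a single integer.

Answer: 2

Derivation:
Check cell (6,2):
  A: rows 5-6 cols 5-6 -> outside (col miss)
  B: rows 4-5 cols 2-5 -> outside (row miss)
  C: rows 5-6 cols 6-7 -> outside (col miss)
  D: rows 5-6 cols 1-7 -> covers
  E: rows 5-6 cols 2-6 -> covers
Count covering = 2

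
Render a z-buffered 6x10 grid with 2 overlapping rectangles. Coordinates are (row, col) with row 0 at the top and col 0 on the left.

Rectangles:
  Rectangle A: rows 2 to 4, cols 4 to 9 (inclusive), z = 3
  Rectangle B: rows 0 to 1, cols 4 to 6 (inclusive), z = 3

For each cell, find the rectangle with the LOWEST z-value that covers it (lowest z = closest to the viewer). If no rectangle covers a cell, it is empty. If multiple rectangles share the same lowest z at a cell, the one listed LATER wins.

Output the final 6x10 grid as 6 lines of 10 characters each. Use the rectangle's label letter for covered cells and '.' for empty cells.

....BBB...
....BBB...
....AAAAAA
....AAAAAA
....AAAAAA
..........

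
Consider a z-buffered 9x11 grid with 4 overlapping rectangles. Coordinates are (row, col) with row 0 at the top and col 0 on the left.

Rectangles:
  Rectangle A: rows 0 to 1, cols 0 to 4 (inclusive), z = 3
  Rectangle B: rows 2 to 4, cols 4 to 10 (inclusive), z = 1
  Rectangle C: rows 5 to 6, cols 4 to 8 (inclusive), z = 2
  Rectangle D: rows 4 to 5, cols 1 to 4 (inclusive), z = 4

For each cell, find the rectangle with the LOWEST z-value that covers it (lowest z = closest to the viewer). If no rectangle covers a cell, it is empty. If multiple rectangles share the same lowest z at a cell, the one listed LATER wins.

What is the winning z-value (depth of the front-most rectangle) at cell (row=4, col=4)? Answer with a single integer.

Check cell (4,4):
  A: rows 0-1 cols 0-4 -> outside (row miss)
  B: rows 2-4 cols 4-10 z=1 -> covers; best now B (z=1)
  C: rows 5-6 cols 4-8 -> outside (row miss)
  D: rows 4-5 cols 1-4 z=4 -> covers; best now B (z=1)
Winner: B at z=1

Answer: 1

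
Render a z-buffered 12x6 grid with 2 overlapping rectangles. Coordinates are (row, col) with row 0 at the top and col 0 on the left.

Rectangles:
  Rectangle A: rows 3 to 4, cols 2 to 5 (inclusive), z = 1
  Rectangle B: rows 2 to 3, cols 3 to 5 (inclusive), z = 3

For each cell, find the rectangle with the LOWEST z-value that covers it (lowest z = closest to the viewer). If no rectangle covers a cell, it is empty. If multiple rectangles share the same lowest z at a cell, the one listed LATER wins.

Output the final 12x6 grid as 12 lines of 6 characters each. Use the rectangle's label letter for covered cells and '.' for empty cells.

......
......
...BBB
..AAAA
..AAAA
......
......
......
......
......
......
......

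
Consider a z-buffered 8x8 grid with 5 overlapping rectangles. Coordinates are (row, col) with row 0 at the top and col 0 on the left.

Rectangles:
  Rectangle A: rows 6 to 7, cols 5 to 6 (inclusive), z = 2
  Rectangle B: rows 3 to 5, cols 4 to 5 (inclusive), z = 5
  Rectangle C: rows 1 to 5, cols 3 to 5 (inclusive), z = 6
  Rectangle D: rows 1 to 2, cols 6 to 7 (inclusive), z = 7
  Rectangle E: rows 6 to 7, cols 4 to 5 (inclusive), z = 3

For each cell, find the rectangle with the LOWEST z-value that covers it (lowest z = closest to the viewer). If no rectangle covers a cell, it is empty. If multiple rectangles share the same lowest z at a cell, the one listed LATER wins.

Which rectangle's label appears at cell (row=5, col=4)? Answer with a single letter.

Check cell (5,4):
  A: rows 6-7 cols 5-6 -> outside (row miss)
  B: rows 3-5 cols 4-5 z=5 -> covers; best now B (z=5)
  C: rows 1-5 cols 3-5 z=6 -> covers; best now B (z=5)
  D: rows 1-2 cols 6-7 -> outside (row miss)
  E: rows 6-7 cols 4-5 -> outside (row miss)
Winner: B at z=5

Answer: B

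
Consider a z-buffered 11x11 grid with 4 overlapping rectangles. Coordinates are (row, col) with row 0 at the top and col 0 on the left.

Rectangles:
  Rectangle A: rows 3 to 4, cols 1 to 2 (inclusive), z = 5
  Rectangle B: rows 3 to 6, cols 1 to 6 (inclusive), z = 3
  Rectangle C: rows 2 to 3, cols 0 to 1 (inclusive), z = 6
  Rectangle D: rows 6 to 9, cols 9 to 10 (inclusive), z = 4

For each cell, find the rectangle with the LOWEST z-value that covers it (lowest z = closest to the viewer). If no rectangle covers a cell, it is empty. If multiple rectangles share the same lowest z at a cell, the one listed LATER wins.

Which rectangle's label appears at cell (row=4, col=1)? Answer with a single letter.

Check cell (4,1):
  A: rows 3-4 cols 1-2 z=5 -> covers; best now A (z=5)
  B: rows 3-6 cols 1-6 z=3 -> covers; best now B (z=3)
  C: rows 2-3 cols 0-1 -> outside (row miss)
  D: rows 6-9 cols 9-10 -> outside (row miss)
Winner: B at z=3

Answer: B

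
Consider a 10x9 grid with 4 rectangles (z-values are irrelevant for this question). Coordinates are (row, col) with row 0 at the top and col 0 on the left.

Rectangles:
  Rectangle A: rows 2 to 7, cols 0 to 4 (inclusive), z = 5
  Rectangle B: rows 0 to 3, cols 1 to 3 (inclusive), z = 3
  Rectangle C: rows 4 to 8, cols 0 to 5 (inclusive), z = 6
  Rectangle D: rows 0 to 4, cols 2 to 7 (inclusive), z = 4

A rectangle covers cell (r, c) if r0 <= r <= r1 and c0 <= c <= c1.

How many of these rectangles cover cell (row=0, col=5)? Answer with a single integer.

Check cell (0,5):
  A: rows 2-7 cols 0-4 -> outside (row miss)
  B: rows 0-3 cols 1-3 -> outside (col miss)
  C: rows 4-8 cols 0-5 -> outside (row miss)
  D: rows 0-4 cols 2-7 -> covers
Count covering = 1

Answer: 1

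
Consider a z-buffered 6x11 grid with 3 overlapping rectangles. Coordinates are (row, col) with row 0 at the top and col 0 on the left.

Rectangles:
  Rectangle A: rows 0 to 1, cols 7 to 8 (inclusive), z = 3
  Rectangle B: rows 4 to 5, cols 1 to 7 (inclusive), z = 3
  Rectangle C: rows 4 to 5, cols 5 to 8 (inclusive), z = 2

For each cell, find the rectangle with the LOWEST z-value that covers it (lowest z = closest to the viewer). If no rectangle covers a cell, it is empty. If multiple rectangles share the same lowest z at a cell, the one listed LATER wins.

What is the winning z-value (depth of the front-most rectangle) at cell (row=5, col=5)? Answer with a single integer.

Answer: 2

Derivation:
Check cell (5,5):
  A: rows 0-1 cols 7-8 -> outside (row miss)
  B: rows 4-5 cols 1-7 z=3 -> covers; best now B (z=3)
  C: rows 4-5 cols 5-8 z=2 -> covers; best now C (z=2)
Winner: C at z=2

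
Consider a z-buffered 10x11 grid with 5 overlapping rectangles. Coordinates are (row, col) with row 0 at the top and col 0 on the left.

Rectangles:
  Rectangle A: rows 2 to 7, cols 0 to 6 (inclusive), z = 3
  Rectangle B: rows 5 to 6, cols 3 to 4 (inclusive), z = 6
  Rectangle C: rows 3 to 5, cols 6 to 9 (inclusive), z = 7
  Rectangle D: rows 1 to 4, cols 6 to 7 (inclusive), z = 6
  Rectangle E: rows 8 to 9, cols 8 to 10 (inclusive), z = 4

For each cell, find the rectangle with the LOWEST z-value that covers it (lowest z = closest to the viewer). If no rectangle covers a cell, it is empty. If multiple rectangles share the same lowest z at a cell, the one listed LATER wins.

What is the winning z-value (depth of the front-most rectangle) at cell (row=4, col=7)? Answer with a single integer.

Answer: 6

Derivation:
Check cell (4,7):
  A: rows 2-7 cols 0-6 -> outside (col miss)
  B: rows 5-6 cols 3-4 -> outside (row miss)
  C: rows 3-5 cols 6-9 z=7 -> covers; best now C (z=7)
  D: rows 1-4 cols 6-7 z=6 -> covers; best now D (z=6)
  E: rows 8-9 cols 8-10 -> outside (row miss)
Winner: D at z=6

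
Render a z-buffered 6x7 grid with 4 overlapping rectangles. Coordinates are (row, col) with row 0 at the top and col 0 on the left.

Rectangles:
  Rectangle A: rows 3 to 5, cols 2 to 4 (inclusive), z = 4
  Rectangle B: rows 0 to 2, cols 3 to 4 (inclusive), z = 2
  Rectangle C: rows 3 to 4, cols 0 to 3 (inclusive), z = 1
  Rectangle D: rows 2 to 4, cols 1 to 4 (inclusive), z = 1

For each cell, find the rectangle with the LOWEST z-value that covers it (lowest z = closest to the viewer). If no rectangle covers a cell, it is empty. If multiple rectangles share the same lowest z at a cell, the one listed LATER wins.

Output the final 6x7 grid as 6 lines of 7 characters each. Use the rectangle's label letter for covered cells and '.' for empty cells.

...BB..
...BB..
.DDDD..
CDDDD..
CDDDD..
..AAA..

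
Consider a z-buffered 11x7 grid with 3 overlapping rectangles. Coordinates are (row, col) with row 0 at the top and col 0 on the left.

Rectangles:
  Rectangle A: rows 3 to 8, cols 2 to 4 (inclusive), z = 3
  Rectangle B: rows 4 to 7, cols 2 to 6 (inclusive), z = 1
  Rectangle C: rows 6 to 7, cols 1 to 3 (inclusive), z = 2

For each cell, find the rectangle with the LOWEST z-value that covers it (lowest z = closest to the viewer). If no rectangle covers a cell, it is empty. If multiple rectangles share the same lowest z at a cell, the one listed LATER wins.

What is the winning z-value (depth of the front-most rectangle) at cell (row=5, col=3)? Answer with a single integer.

Answer: 1

Derivation:
Check cell (5,3):
  A: rows 3-8 cols 2-4 z=3 -> covers; best now A (z=3)
  B: rows 4-7 cols 2-6 z=1 -> covers; best now B (z=1)
  C: rows 6-7 cols 1-3 -> outside (row miss)
Winner: B at z=1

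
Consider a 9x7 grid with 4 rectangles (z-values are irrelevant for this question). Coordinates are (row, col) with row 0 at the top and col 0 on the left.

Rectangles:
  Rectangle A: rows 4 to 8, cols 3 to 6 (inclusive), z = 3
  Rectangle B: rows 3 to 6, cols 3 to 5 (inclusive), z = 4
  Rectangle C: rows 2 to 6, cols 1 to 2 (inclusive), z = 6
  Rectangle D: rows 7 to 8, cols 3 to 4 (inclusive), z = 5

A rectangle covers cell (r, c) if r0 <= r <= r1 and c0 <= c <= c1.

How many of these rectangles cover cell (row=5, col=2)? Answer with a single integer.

Answer: 1

Derivation:
Check cell (5,2):
  A: rows 4-8 cols 3-6 -> outside (col miss)
  B: rows 3-6 cols 3-5 -> outside (col miss)
  C: rows 2-6 cols 1-2 -> covers
  D: rows 7-8 cols 3-4 -> outside (row miss)
Count covering = 1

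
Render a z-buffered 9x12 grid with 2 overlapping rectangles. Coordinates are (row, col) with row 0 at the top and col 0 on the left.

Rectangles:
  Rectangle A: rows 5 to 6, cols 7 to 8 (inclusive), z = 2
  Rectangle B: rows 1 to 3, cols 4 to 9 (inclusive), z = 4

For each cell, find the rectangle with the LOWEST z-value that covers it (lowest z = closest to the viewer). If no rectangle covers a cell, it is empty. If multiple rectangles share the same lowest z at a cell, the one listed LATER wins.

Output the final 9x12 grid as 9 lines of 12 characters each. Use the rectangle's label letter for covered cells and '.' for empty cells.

............
....BBBBBB..
....BBBBBB..
....BBBBBB..
............
.......AA...
.......AA...
............
............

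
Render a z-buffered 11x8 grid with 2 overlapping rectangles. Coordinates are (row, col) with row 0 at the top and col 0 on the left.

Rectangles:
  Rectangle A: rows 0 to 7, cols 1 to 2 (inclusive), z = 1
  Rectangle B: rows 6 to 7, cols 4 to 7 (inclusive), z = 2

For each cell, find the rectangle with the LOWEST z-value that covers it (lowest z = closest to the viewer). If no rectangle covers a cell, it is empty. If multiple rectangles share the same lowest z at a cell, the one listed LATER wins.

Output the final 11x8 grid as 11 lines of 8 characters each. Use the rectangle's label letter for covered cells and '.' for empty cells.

.AA.....
.AA.....
.AA.....
.AA.....
.AA.....
.AA.....
.AA.BBBB
.AA.BBBB
........
........
........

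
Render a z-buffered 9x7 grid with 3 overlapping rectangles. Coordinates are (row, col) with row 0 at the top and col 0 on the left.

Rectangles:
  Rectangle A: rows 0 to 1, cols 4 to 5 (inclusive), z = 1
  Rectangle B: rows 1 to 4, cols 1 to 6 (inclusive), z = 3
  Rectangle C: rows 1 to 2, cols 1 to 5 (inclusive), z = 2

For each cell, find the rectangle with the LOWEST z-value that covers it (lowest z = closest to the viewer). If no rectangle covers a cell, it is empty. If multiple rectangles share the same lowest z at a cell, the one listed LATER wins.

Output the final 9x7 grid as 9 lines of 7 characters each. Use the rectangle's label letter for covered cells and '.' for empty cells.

....AA.
.CCCAAB
.CCCCCB
.BBBBBB
.BBBBBB
.......
.......
.......
.......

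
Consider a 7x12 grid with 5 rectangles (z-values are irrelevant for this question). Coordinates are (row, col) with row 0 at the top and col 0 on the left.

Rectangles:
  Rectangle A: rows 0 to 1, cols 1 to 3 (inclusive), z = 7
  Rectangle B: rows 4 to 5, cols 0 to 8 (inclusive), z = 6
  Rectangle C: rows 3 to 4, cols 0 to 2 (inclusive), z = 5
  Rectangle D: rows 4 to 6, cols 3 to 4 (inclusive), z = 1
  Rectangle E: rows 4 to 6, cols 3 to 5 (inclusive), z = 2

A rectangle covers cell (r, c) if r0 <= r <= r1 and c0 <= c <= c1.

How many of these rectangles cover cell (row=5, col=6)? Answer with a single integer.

Check cell (5,6):
  A: rows 0-1 cols 1-3 -> outside (row miss)
  B: rows 4-5 cols 0-8 -> covers
  C: rows 3-4 cols 0-2 -> outside (row miss)
  D: rows 4-6 cols 3-4 -> outside (col miss)
  E: rows 4-6 cols 3-5 -> outside (col miss)
Count covering = 1

Answer: 1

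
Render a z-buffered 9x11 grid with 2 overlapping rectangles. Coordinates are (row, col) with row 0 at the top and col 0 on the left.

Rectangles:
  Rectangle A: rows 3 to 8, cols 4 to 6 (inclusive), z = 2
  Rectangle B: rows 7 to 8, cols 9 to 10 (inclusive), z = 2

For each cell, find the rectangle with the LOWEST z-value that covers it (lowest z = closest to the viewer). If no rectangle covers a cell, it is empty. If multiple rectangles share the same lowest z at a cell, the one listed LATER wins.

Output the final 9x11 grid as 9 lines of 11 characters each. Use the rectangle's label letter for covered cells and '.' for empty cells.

...........
...........
...........
....AAA....
....AAA....
....AAA....
....AAA....
....AAA..BB
....AAA..BB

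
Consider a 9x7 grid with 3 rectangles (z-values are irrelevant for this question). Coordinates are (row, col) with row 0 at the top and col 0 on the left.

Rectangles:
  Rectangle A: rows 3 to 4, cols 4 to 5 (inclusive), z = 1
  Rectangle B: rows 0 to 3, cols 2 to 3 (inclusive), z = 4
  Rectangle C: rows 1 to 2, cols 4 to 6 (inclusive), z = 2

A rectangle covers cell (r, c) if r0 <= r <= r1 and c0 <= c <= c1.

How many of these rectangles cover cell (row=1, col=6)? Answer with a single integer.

Check cell (1,6):
  A: rows 3-4 cols 4-5 -> outside (row miss)
  B: rows 0-3 cols 2-3 -> outside (col miss)
  C: rows 1-2 cols 4-6 -> covers
Count covering = 1

Answer: 1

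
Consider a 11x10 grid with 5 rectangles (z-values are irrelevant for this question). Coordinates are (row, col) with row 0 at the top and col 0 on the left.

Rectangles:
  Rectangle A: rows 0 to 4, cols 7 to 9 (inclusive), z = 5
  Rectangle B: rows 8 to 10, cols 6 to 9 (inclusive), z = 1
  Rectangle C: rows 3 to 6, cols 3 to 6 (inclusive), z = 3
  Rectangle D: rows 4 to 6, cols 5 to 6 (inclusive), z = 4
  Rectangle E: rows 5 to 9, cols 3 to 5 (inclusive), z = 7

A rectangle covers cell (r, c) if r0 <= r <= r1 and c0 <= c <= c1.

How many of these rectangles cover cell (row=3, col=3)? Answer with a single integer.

Check cell (3,3):
  A: rows 0-4 cols 7-9 -> outside (col miss)
  B: rows 8-10 cols 6-9 -> outside (row miss)
  C: rows 3-6 cols 3-6 -> covers
  D: rows 4-6 cols 5-6 -> outside (row miss)
  E: rows 5-9 cols 3-5 -> outside (row miss)
Count covering = 1

Answer: 1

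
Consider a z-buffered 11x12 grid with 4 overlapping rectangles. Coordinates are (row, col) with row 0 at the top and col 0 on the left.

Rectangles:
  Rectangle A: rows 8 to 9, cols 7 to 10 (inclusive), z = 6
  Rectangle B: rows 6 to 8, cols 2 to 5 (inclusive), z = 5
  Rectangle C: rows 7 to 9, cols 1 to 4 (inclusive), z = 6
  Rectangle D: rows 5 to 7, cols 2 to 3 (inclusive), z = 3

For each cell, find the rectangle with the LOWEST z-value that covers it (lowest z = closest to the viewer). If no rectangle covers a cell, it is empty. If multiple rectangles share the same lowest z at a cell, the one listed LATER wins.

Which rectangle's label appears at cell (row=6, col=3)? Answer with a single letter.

Check cell (6,3):
  A: rows 8-9 cols 7-10 -> outside (row miss)
  B: rows 6-8 cols 2-5 z=5 -> covers; best now B (z=5)
  C: rows 7-9 cols 1-4 -> outside (row miss)
  D: rows 5-7 cols 2-3 z=3 -> covers; best now D (z=3)
Winner: D at z=3

Answer: D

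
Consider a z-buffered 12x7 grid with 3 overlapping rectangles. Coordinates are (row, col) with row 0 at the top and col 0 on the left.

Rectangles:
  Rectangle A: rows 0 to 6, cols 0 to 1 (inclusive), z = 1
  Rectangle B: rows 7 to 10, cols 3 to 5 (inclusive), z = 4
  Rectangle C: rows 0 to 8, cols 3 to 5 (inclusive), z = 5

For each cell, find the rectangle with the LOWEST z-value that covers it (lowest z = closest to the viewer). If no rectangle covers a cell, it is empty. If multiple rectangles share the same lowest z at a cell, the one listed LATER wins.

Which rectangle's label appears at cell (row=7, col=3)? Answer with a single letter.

Check cell (7,3):
  A: rows 0-6 cols 0-1 -> outside (row miss)
  B: rows 7-10 cols 3-5 z=4 -> covers; best now B (z=4)
  C: rows 0-8 cols 3-5 z=5 -> covers; best now B (z=4)
Winner: B at z=4

Answer: B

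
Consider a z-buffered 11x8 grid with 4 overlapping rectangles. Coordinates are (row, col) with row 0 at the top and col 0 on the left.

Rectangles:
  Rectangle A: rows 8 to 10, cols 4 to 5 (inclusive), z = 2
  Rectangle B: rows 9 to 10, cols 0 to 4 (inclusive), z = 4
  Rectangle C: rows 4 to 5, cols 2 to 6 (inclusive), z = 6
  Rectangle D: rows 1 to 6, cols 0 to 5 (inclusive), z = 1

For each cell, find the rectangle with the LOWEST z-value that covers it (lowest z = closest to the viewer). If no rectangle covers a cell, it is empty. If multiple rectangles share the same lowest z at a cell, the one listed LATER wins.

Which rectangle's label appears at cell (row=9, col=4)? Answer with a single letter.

Check cell (9,4):
  A: rows 8-10 cols 4-5 z=2 -> covers; best now A (z=2)
  B: rows 9-10 cols 0-4 z=4 -> covers; best now A (z=2)
  C: rows 4-5 cols 2-6 -> outside (row miss)
  D: rows 1-6 cols 0-5 -> outside (row miss)
Winner: A at z=2

Answer: A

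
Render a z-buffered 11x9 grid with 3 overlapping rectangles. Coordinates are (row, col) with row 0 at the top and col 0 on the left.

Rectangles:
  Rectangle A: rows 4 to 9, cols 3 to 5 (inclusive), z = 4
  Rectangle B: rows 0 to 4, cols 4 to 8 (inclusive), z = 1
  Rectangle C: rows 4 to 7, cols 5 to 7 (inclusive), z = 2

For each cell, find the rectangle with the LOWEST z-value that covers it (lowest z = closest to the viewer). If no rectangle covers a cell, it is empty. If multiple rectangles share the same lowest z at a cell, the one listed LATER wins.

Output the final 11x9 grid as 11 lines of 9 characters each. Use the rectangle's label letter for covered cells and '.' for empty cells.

....BBBBB
....BBBBB
....BBBBB
....BBBBB
...ABBBBB
...AACCC.
...AACCC.
...AACCC.
...AAA...
...AAA...
.........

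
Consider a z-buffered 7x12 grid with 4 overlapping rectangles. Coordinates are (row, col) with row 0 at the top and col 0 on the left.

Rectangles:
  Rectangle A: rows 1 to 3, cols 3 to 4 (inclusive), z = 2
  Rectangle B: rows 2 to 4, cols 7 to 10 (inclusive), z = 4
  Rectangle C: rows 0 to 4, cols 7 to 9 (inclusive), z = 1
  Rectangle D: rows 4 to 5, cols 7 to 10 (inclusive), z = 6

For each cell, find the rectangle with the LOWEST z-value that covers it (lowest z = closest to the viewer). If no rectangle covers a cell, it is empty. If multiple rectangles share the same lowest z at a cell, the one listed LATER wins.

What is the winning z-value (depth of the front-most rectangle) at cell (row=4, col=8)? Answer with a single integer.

Answer: 1

Derivation:
Check cell (4,8):
  A: rows 1-3 cols 3-4 -> outside (row miss)
  B: rows 2-4 cols 7-10 z=4 -> covers; best now B (z=4)
  C: rows 0-4 cols 7-9 z=1 -> covers; best now C (z=1)
  D: rows 4-5 cols 7-10 z=6 -> covers; best now C (z=1)
Winner: C at z=1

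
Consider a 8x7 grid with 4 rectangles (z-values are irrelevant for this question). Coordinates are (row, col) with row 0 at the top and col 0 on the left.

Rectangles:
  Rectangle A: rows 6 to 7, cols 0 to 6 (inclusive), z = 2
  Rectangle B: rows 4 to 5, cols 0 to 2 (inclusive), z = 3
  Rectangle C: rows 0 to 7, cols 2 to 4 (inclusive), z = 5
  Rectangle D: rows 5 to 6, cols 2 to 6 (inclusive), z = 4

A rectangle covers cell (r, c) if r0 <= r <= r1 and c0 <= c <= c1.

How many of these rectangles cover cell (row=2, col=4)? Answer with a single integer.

Check cell (2,4):
  A: rows 6-7 cols 0-6 -> outside (row miss)
  B: rows 4-5 cols 0-2 -> outside (row miss)
  C: rows 0-7 cols 2-4 -> covers
  D: rows 5-6 cols 2-6 -> outside (row miss)
Count covering = 1

Answer: 1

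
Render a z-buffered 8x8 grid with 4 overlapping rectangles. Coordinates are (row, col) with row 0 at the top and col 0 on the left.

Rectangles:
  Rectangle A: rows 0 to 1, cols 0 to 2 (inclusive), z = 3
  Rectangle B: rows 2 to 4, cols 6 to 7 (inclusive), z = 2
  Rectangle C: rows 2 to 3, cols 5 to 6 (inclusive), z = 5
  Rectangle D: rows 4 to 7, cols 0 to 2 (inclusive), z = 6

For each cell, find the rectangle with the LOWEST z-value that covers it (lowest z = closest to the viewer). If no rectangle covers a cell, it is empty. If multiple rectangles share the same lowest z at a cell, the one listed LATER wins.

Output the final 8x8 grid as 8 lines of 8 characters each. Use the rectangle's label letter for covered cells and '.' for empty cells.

AAA.....
AAA.....
.....CBB
.....CBB
DDD...BB
DDD.....
DDD.....
DDD.....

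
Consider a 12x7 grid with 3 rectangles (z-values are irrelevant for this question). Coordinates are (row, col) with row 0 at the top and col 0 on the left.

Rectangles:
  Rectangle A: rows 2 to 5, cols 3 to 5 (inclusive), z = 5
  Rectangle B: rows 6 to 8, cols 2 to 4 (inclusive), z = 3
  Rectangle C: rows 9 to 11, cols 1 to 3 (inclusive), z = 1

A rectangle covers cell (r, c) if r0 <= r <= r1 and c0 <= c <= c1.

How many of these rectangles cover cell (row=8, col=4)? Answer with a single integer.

Answer: 1

Derivation:
Check cell (8,4):
  A: rows 2-5 cols 3-5 -> outside (row miss)
  B: rows 6-8 cols 2-4 -> covers
  C: rows 9-11 cols 1-3 -> outside (row miss)
Count covering = 1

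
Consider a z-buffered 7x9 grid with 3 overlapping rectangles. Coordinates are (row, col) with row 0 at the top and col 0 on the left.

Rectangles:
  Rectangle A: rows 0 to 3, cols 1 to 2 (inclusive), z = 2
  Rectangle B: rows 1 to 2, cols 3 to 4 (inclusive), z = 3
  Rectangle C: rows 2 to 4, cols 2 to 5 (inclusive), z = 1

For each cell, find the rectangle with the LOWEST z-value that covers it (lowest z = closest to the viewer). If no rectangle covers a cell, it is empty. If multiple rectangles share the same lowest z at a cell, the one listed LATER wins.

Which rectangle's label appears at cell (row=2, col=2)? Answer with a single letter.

Check cell (2,2):
  A: rows 0-3 cols 1-2 z=2 -> covers; best now A (z=2)
  B: rows 1-2 cols 3-4 -> outside (col miss)
  C: rows 2-4 cols 2-5 z=1 -> covers; best now C (z=1)
Winner: C at z=1

Answer: C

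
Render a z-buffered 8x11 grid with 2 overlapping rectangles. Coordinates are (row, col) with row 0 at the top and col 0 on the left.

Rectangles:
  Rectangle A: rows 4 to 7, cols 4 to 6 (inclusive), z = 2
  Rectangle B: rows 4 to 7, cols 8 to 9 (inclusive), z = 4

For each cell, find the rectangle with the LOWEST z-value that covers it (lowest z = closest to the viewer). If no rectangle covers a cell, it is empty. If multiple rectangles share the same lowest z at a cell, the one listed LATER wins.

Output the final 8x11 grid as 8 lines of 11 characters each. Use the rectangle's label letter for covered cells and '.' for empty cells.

...........
...........
...........
...........
....AAA.BB.
....AAA.BB.
....AAA.BB.
....AAA.BB.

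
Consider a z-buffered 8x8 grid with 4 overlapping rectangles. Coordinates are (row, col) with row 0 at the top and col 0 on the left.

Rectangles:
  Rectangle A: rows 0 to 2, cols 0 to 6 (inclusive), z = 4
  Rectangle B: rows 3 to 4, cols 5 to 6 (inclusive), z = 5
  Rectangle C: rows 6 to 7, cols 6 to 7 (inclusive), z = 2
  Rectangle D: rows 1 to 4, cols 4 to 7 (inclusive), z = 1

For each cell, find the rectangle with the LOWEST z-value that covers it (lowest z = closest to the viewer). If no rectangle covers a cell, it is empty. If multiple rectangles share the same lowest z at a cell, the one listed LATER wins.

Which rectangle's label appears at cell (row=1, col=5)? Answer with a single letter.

Answer: D

Derivation:
Check cell (1,5):
  A: rows 0-2 cols 0-6 z=4 -> covers; best now A (z=4)
  B: rows 3-4 cols 5-6 -> outside (row miss)
  C: rows 6-7 cols 6-7 -> outside (row miss)
  D: rows 1-4 cols 4-7 z=1 -> covers; best now D (z=1)
Winner: D at z=1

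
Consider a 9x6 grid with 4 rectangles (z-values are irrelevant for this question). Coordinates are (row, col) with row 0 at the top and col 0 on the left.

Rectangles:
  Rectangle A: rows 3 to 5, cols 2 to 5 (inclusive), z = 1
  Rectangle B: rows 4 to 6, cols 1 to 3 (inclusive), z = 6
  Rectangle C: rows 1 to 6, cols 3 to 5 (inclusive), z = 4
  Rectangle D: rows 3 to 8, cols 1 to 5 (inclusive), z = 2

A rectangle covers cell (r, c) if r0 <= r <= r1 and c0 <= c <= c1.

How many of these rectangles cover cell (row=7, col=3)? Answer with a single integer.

Check cell (7,3):
  A: rows 3-5 cols 2-5 -> outside (row miss)
  B: rows 4-6 cols 1-3 -> outside (row miss)
  C: rows 1-6 cols 3-5 -> outside (row miss)
  D: rows 3-8 cols 1-5 -> covers
Count covering = 1

Answer: 1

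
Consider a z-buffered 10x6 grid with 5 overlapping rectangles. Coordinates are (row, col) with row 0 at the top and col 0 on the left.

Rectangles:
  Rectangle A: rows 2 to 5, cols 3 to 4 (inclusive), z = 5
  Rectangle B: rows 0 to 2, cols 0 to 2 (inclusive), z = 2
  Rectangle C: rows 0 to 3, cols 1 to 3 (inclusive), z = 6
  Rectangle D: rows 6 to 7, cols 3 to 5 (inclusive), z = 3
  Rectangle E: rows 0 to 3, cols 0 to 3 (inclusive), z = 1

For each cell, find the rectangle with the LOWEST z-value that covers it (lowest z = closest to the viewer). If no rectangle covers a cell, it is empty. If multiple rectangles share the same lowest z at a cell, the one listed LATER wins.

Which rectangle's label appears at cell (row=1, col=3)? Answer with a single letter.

Answer: E

Derivation:
Check cell (1,3):
  A: rows 2-5 cols 3-4 -> outside (row miss)
  B: rows 0-2 cols 0-2 -> outside (col miss)
  C: rows 0-3 cols 1-3 z=6 -> covers; best now C (z=6)
  D: rows 6-7 cols 3-5 -> outside (row miss)
  E: rows 0-3 cols 0-3 z=1 -> covers; best now E (z=1)
Winner: E at z=1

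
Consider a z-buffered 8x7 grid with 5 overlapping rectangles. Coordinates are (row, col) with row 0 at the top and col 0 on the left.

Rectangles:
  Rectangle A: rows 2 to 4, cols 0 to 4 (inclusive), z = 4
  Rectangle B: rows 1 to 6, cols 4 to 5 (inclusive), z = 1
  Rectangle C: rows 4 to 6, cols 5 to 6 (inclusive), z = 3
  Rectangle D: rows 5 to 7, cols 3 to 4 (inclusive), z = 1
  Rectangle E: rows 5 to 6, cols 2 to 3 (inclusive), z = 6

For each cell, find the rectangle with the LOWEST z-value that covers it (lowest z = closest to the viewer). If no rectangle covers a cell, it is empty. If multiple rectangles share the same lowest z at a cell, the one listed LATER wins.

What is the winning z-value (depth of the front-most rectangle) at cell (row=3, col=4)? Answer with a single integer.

Answer: 1

Derivation:
Check cell (3,4):
  A: rows 2-4 cols 0-4 z=4 -> covers; best now A (z=4)
  B: rows 1-6 cols 4-5 z=1 -> covers; best now B (z=1)
  C: rows 4-6 cols 5-6 -> outside (row miss)
  D: rows 5-7 cols 3-4 -> outside (row miss)
  E: rows 5-6 cols 2-3 -> outside (row miss)
Winner: B at z=1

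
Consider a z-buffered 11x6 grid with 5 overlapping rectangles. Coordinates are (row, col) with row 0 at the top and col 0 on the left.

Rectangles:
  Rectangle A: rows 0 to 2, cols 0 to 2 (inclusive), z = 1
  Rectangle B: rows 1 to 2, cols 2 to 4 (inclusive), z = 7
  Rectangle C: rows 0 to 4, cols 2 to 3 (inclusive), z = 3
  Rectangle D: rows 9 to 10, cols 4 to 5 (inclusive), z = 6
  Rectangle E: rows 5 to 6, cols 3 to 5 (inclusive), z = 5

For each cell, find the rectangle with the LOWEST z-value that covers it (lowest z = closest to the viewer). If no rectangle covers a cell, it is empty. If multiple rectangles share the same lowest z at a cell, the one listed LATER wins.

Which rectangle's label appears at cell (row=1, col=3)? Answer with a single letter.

Check cell (1,3):
  A: rows 0-2 cols 0-2 -> outside (col miss)
  B: rows 1-2 cols 2-4 z=7 -> covers; best now B (z=7)
  C: rows 0-4 cols 2-3 z=3 -> covers; best now C (z=3)
  D: rows 9-10 cols 4-5 -> outside (row miss)
  E: rows 5-6 cols 3-5 -> outside (row miss)
Winner: C at z=3

Answer: C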